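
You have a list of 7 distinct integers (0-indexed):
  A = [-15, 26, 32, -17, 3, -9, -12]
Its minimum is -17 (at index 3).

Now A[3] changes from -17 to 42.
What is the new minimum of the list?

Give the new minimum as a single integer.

Answer: -15

Derivation:
Old min = -17 (at index 3)
Change: A[3] -17 -> 42
Changed element WAS the min. Need to check: is 42 still <= all others?
  Min of remaining elements: -15
  New min = min(42, -15) = -15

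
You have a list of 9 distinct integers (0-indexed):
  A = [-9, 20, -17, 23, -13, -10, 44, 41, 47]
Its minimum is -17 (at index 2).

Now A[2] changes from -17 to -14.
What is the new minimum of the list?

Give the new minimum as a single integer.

Old min = -17 (at index 2)
Change: A[2] -17 -> -14
Changed element WAS the min. Need to check: is -14 still <= all others?
  Min of remaining elements: -13
  New min = min(-14, -13) = -14

Answer: -14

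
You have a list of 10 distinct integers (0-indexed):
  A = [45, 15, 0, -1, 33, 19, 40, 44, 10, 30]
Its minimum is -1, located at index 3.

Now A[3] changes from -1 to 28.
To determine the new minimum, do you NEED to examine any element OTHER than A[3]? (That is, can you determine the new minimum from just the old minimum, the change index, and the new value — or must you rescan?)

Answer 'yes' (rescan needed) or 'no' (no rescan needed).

Old min = -1 at index 3
Change at index 3: -1 -> 28
Index 3 WAS the min and new value 28 > old min -1. Must rescan other elements to find the new min.
Needs rescan: yes

Answer: yes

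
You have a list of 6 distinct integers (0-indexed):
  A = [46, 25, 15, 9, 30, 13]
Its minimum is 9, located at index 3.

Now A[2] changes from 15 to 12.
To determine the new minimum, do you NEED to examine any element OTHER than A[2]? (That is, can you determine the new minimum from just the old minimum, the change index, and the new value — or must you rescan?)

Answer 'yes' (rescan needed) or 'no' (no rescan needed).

Old min = 9 at index 3
Change at index 2: 15 -> 12
Index 2 was NOT the min. New min = min(9, 12). No rescan of other elements needed.
Needs rescan: no

Answer: no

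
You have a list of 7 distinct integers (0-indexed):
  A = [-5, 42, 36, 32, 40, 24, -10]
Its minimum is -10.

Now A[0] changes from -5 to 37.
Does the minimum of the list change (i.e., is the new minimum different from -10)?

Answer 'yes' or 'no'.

Old min = -10
Change: A[0] -5 -> 37
Changed element was NOT the min; min changes only if 37 < -10.
New min = -10; changed? no

Answer: no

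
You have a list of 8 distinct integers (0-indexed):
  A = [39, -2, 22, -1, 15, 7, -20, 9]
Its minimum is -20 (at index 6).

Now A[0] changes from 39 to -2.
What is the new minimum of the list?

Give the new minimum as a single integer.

Answer: -20

Derivation:
Old min = -20 (at index 6)
Change: A[0] 39 -> -2
Changed element was NOT the old min.
  New min = min(old_min, new_val) = min(-20, -2) = -20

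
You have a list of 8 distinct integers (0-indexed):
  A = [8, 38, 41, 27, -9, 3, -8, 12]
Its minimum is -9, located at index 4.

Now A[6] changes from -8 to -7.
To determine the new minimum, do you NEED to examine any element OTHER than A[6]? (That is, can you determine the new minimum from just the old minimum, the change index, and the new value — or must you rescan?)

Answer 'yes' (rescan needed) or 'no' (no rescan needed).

Answer: no

Derivation:
Old min = -9 at index 4
Change at index 6: -8 -> -7
Index 6 was NOT the min. New min = min(-9, -7). No rescan of other elements needed.
Needs rescan: no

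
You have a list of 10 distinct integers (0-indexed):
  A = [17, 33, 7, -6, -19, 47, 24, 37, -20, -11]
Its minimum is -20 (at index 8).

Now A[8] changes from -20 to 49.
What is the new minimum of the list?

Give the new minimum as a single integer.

Answer: -19

Derivation:
Old min = -20 (at index 8)
Change: A[8] -20 -> 49
Changed element WAS the min. Need to check: is 49 still <= all others?
  Min of remaining elements: -19
  New min = min(49, -19) = -19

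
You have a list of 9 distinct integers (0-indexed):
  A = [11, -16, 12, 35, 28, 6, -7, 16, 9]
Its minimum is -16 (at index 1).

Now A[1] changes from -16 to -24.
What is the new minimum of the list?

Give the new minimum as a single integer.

Answer: -24

Derivation:
Old min = -16 (at index 1)
Change: A[1] -16 -> -24
Changed element WAS the min. Need to check: is -24 still <= all others?
  Min of remaining elements: -7
  New min = min(-24, -7) = -24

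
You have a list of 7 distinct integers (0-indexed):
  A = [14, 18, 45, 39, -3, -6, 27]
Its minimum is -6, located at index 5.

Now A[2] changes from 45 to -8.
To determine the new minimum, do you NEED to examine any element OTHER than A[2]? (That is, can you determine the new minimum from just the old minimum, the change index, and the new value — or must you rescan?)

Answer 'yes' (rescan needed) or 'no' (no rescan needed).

Answer: no

Derivation:
Old min = -6 at index 5
Change at index 2: 45 -> -8
Index 2 was NOT the min. New min = min(-6, -8). No rescan of other elements needed.
Needs rescan: no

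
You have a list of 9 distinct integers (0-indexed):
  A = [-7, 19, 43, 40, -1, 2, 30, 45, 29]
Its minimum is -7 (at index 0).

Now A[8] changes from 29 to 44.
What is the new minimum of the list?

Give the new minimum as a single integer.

Old min = -7 (at index 0)
Change: A[8] 29 -> 44
Changed element was NOT the old min.
  New min = min(old_min, new_val) = min(-7, 44) = -7

Answer: -7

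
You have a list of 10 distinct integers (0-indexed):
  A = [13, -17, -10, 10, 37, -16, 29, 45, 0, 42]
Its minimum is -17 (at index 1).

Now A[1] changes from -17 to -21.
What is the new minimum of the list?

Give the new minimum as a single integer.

Old min = -17 (at index 1)
Change: A[1] -17 -> -21
Changed element WAS the min. Need to check: is -21 still <= all others?
  Min of remaining elements: -16
  New min = min(-21, -16) = -21

Answer: -21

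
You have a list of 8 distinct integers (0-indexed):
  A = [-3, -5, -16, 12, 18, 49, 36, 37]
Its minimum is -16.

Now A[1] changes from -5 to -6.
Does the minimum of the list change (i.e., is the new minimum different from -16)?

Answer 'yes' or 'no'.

Old min = -16
Change: A[1] -5 -> -6
Changed element was NOT the min; min changes only if -6 < -16.
New min = -16; changed? no

Answer: no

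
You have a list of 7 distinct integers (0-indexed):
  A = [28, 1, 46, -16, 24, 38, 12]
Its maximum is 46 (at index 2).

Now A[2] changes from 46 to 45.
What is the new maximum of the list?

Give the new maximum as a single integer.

Answer: 45

Derivation:
Old max = 46 (at index 2)
Change: A[2] 46 -> 45
Changed element WAS the max -> may need rescan.
  Max of remaining elements: 38
  New max = max(45, 38) = 45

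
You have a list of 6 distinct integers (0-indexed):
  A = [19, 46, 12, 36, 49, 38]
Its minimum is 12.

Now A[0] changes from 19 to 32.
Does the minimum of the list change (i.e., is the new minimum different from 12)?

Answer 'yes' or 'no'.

Answer: no

Derivation:
Old min = 12
Change: A[0] 19 -> 32
Changed element was NOT the min; min changes only if 32 < 12.
New min = 12; changed? no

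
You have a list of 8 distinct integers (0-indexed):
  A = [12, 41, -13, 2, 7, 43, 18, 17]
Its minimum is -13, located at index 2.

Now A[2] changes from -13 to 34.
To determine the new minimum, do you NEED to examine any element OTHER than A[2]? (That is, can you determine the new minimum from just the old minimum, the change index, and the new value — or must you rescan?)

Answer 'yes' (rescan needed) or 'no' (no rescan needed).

Answer: yes

Derivation:
Old min = -13 at index 2
Change at index 2: -13 -> 34
Index 2 WAS the min and new value 34 > old min -13. Must rescan other elements to find the new min.
Needs rescan: yes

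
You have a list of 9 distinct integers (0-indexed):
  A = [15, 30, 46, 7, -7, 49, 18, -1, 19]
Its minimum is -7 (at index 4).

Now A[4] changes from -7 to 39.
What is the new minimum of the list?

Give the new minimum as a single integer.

Old min = -7 (at index 4)
Change: A[4] -7 -> 39
Changed element WAS the min. Need to check: is 39 still <= all others?
  Min of remaining elements: -1
  New min = min(39, -1) = -1

Answer: -1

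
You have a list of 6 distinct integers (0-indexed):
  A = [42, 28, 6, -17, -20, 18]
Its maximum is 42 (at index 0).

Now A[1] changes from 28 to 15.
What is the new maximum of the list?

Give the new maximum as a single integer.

Answer: 42

Derivation:
Old max = 42 (at index 0)
Change: A[1] 28 -> 15
Changed element was NOT the old max.
  New max = max(old_max, new_val) = max(42, 15) = 42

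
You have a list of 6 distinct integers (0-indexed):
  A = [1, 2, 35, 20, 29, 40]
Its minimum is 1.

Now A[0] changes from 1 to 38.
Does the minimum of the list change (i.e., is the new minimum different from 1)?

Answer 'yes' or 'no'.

Old min = 1
Change: A[0] 1 -> 38
Changed element was the min; new min must be rechecked.
New min = 2; changed? yes

Answer: yes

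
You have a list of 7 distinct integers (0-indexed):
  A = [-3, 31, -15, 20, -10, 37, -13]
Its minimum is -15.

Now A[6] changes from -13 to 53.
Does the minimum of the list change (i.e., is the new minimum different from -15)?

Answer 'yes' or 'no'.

Old min = -15
Change: A[6] -13 -> 53
Changed element was NOT the min; min changes only if 53 < -15.
New min = -15; changed? no

Answer: no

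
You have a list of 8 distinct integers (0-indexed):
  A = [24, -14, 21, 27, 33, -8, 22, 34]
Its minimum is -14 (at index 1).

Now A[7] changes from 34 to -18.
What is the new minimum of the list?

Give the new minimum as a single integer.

Old min = -14 (at index 1)
Change: A[7] 34 -> -18
Changed element was NOT the old min.
  New min = min(old_min, new_val) = min(-14, -18) = -18

Answer: -18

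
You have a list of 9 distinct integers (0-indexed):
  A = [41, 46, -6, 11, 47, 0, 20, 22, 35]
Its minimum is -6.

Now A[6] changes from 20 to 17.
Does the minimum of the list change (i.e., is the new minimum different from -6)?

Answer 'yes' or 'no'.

Answer: no

Derivation:
Old min = -6
Change: A[6] 20 -> 17
Changed element was NOT the min; min changes only if 17 < -6.
New min = -6; changed? no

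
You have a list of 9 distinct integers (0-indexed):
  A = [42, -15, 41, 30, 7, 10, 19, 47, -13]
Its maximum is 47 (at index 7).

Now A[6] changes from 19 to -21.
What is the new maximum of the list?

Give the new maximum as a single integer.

Answer: 47

Derivation:
Old max = 47 (at index 7)
Change: A[6] 19 -> -21
Changed element was NOT the old max.
  New max = max(old_max, new_val) = max(47, -21) = 47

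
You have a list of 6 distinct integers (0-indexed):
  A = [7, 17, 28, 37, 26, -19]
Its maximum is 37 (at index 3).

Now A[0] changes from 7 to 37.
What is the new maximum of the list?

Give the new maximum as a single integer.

Answer: 37

Derivation:
Old max = 37 (at index 3)
Change: A[0] 7 -> 37
Changed element was NOT the old max.
  New max = max(old_max, new_val) = max(37, 37) = 37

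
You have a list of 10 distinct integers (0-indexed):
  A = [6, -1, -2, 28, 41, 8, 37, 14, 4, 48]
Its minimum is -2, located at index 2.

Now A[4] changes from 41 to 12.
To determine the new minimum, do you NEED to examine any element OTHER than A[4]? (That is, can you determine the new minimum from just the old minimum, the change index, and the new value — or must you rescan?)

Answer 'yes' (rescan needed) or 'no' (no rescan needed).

Old min = -2 at index 2
Change at index 4: 41 -> 12
Index 4 was NOT the min. New min = min(-2, 12). No rescan of other elements needed.
Needs rescan: no

Answer: no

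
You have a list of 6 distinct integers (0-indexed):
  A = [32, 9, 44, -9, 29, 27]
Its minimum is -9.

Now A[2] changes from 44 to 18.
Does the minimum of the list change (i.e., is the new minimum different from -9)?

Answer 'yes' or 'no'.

Answer: no

Derivation:
Old min = -9
Change: A[2] 44 -> 18
Changed element was NOT the min; min changes only if 18 < -9.
New min = -9; changed? no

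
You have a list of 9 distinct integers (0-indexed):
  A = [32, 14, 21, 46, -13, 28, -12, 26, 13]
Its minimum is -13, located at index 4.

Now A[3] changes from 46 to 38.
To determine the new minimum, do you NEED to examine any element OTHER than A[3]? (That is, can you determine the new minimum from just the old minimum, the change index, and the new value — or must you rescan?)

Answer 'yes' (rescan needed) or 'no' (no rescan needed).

Old min = -13 at index 4
Change at index 3: 46 -> 38
Index 3 was NOT the min. New min = min(-13, 38). No rescan of other elements needed.
Needs rescan: no

Answer: no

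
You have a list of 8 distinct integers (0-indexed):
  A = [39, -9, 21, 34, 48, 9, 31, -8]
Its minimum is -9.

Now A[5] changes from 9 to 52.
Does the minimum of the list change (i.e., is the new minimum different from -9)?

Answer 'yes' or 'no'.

Old min = -9
Change: A[5] 9 -> 52
Changed element was NOT the min; min changes only if 52 < -9.
New min = -9; changed? no

Answer: no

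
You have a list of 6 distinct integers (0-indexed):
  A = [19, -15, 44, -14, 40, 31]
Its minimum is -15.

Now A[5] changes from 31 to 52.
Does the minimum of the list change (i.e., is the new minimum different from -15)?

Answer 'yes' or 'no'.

Answer: no

Derivation:
Old min = -15
Change: A[5] 31 -> 52
Changed element was NOT the min; min changes only if 52 < -15.
New min = -15; changed? no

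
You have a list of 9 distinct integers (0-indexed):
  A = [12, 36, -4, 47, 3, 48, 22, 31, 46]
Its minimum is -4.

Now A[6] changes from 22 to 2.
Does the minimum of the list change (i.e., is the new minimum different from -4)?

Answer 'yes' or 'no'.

Answer: no

Derivation:
Old min = -4
Change: A[6] 22 -> 2
Changed element was NOT the min; min changes only if 2 < -4.
New min = -4; changed? no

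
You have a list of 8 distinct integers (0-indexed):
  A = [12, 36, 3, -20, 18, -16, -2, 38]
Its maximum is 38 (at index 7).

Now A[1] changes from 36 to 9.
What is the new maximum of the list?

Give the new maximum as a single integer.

Old max = 38 (at index 7)
Change: A[1] 36 -> 9
Changed element was NOT the old max.
  New max = max(old_max, new_val) = max(38, 9) = 38

Answer: 38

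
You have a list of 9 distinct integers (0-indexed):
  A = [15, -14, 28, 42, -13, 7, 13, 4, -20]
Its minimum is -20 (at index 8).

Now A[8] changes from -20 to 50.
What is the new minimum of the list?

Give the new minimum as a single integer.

Old min = -20 (at index 8)
Change: A[8] -20 -> 50
Changed element WAS the min. Need to check: is 50 still <= all others?
  Min of remaining elements: -14
  New min = min(50, -14) = -14

Answer: -14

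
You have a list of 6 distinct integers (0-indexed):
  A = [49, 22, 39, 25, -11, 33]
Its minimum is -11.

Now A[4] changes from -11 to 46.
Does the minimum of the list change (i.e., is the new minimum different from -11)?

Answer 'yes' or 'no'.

Answer: yes

Derivation:
Old min = -11
Change: A[4] -11 -> 46
Changed element was the min; new min must be rechecked.
New min = 22; changed? yes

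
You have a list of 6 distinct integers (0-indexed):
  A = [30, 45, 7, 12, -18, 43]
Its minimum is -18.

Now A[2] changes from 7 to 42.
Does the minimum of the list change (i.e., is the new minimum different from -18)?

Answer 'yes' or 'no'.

Old min = -18
Change: A[2] 7 -> 42
Changed element was NOT the min; min changes only if 42 < -18.
New min = -18; changed? no

Answer: no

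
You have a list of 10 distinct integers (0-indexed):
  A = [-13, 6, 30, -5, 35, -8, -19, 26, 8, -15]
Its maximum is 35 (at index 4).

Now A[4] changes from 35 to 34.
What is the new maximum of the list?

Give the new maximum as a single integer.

Answer: 34

Derivation:
Old max = 35 (at index 4)
Change: A[4] 35 -> 34
Changed element WAS the max -> may need rescan.
  Max of remaining elements: 30
  New max = max(34, 30) = 34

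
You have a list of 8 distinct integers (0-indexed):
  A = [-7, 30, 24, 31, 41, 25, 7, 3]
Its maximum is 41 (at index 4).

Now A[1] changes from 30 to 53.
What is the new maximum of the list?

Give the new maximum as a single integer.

Old max = 41 (at index 4)
Change: A[1] 30 -> 53
Changed element was NOT the old max.
  New max = max(old_max, new_val) = max(41, 53) = 53

Answer: 53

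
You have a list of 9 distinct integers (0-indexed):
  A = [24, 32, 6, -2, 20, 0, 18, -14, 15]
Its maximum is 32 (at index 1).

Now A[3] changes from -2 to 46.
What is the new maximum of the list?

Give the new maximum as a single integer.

Answer: 46

Derivation:
Old max = 32 (at index 1)
Change: A[3] -2 -> 46
Changed element was NOT the old max.
  New max = max(old_max, new_val) = max(32, 46) = 46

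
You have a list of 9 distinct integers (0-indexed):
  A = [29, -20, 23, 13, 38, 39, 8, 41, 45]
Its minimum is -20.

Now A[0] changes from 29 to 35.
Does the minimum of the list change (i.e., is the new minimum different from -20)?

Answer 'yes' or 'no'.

Old min = -20
Change: A[0] 29 -> 35
Changed element was NOT the min; min changes only if 35 < -20.
New min = -20; changed? no

Answer: no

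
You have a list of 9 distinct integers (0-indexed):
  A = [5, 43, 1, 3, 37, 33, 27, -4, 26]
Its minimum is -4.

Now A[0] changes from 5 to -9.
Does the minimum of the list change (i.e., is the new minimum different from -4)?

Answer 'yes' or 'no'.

Old min = -4
Change: A[0] 5 -> -9
Changed element was NOT the min; min changes only if -9 < -4.
New min = -9; changed? yes

Answer: yes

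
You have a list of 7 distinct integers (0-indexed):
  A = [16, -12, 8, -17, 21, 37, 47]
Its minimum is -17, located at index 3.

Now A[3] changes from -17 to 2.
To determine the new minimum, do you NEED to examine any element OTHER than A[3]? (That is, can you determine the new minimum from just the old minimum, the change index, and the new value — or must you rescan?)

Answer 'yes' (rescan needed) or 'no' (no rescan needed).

Answer: yes

Derivation:
Old min = -17 at index 3
Change at index 3: -17 -> 2
Index 3 WAS the min and new value 2 > old min -17. Must rescan other elements to find the new min.
Needs rescan: yes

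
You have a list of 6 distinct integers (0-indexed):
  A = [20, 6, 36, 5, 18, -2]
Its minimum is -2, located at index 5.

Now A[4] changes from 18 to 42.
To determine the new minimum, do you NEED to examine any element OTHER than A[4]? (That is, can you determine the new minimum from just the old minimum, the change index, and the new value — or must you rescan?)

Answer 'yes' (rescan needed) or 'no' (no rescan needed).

Old min = -2 at index 5
Change at index 4: 18 -> 42
Index 4 was NOT the min. New min = min(-2, 42). No rescan of other elements needed.
Needs rescan: no

Answer: no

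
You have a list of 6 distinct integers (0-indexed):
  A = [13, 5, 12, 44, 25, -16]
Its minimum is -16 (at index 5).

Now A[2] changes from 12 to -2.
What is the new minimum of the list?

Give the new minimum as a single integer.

Answer: -16

Derivation:
Old min = -16 (at index 5)
Change: A[2] 12 -> -2
Changed element was NOT the old min.
  New min = min(old_min, new_val) = min(-16, -2) = -16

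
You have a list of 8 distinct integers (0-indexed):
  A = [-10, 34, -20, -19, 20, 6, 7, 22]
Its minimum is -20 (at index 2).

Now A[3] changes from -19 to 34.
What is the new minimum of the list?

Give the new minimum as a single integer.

Answer: -20

Derivation:
Old min = -20 (at index 2)
Change: A[3] -19 -> 34
Changed element was NOT the old min.
  New min = min(old_min, new_val) = min(-20, 34) = -20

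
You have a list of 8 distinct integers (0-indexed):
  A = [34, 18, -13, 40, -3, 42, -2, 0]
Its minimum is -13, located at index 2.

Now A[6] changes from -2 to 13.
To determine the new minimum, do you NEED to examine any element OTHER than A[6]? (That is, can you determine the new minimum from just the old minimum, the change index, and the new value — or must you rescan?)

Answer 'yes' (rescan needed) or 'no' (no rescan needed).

Old min = -13 at index 2
Change at index 6: -2 -> 13
Index 6 was NOT the min. New min = min(-13, 13). No rescan of other elements needed.
Needs rescan: no

Answer: no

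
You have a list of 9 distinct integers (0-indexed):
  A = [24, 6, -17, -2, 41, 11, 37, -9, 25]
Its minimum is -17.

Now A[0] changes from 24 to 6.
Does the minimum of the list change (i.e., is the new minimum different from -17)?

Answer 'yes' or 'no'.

Answer: no

Derivation:
Old min = -17
Change: A[0] 24 -> 6
Changed element was NOT the min; min changes only if 6 < -17.
New min = -17; changed? no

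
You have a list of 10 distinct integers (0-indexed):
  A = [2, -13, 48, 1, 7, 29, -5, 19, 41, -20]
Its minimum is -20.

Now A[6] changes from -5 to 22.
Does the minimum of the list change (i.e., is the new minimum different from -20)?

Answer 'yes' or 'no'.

Answer: no

Derivation:
Old min = -20
Change: A[6] -5 -> 22
Changed element was NOT the min; min changes only if 22 < -20.
New min = -20; changed? no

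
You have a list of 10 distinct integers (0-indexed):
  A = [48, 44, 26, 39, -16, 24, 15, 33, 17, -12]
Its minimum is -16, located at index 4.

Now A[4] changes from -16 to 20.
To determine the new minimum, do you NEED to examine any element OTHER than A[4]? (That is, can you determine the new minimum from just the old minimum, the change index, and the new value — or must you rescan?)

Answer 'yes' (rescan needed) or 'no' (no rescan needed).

Old min = -16 at index 4
Change at index 4: -16 -> 20
Index 4 WAS the min and new value 20 > old min -16. Must rescan other elements to find the new min.
Needs rescan: yes

Answer: yes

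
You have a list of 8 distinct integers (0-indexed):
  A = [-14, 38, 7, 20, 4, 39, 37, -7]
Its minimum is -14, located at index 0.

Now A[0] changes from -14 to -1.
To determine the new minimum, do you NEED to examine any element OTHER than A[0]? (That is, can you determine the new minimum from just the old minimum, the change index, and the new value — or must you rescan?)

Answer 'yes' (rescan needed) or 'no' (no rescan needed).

Old min = -14 at index 0
Change at index 0: -14 -> -1
Index 0 WAS the min and new value -1 > old min -14. Must rescan other elements to find the new min.
Needs rescan: yes

Answer: yes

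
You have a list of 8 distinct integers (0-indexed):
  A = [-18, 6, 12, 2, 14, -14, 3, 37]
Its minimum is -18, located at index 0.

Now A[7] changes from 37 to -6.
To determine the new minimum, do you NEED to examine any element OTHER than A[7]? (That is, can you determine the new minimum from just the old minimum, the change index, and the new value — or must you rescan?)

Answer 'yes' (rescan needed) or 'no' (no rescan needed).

Old min = -18 at index 0
Change at index 7: 37 -> -6
Index 7 was NOT the min. New min = min(-18, -6). No rescan of other elements needed.
Needs rescan: no

Answer: no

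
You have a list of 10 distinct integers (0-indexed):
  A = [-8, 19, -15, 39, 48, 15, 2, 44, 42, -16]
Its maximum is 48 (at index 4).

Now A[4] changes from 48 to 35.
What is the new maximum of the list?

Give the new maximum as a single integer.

Old max = 48 (at index 4)
Change: A[4] 48 -> 35
Changed element WAS the max -> may need rescan.
  Max of remaining elements: 44
  New max = max(35, 44) = 44

Answer: 44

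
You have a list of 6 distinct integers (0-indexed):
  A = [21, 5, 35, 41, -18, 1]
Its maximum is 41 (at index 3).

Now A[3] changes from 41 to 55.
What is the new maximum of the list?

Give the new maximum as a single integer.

Old max = 41 (at index 3)
Change: A[3] 41 -> 55
Changed element WAS the max -> may need rescan.
  Max of remaining elements: 35
  New max = max(55, 35) = 55

Answer: 55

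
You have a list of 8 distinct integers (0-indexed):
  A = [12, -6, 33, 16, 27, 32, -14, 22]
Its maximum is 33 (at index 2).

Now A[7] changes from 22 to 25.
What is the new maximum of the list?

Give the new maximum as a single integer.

Answer: 33

Derivation:
Old max = 33 (at index 2)
Change: A[7] 22 -> 25
Changed element was NOT the old max.
  New max = max(old_max, new_val) = max(33, 25) = 33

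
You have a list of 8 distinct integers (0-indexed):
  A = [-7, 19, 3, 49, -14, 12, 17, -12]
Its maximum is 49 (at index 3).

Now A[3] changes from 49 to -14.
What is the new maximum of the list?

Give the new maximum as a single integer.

Answer: 19

Derivation:
Old max = 49 (at index 3)
Change: A[3] 49 -> -14
Changed element WAS the max -> may need rescan.
  Max of remaining elements: 19
  New max = max(-14, 19) = 19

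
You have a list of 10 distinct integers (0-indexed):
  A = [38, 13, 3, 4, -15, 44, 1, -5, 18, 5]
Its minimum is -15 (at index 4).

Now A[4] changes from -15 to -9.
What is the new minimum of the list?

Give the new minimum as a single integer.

Answer: -9

Derivation:
Old min = -15 (at index 4)
Change: A[4] -15 -> -9
Changed element WAS the min. Need to check: is -9 still <= all others?
  Min of remaining elements: -5
  New min = min(-9, -5) = -9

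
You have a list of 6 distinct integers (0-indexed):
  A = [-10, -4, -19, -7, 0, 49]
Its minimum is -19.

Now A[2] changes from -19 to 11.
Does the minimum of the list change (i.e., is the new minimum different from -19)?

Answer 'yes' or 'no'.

Old min = -19
Change: A[2] -19 -> 11
Changed element was the min; new min must be rechecked.
New min = -10; changed? yes

Answer: yes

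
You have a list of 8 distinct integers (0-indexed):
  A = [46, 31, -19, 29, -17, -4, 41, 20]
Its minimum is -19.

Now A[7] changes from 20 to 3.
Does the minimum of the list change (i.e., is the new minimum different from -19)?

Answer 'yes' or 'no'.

Answer: no

Derivation:
Old min = -19
Change: A[7] 20 -> 3
Changed element was NOT the min; min changes only if 3 < -19.
New min = -19; changed? no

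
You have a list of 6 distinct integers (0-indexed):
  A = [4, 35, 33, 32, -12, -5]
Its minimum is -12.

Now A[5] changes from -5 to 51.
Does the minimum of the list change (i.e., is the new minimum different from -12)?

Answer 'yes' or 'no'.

Answer: no

Derivation:
Old min = -12
Change: A[5] -5 -> 51
Changed element was NOT the min; min changes only if 51 < -12.
New min = -12; changed? no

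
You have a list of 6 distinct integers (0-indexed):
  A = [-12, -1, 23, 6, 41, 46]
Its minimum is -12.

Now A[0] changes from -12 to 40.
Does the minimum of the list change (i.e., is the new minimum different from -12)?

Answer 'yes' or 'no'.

Old min = -12
Change: A[0] -12 -> 40
Changed element was the min; new min must be rechecked.
New min = -1; changed? yes

Answer: yes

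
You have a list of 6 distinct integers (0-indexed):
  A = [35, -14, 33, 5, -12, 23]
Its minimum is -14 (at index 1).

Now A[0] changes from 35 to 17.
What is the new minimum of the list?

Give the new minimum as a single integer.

Old min = -14 (at index 1)
Change: A[0] 35 -> 17
Changed element was NOT the old min.
  New min = min(old_min, new_val) = min(-14, 17) = -14

Answer: -14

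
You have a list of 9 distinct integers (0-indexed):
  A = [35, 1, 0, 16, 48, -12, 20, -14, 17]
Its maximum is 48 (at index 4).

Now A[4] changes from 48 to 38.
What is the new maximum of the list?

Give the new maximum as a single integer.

Old max = 48 (at index 4)
Change: A[4] 48 -> 38
Changed element WAS the max -> may need rescan.
  Max of remaining elements: 35
  New max = max(38, 35) = 38

Answer: 38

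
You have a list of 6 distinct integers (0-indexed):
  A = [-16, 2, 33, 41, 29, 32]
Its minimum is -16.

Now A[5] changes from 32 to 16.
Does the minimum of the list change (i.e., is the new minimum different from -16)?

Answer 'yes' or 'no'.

Old min = -16
Change: A[5] 32 -> 16
Changed element was NOT the min; min changes only if 16 < -16.
New min = -16; changed? no

Answer: no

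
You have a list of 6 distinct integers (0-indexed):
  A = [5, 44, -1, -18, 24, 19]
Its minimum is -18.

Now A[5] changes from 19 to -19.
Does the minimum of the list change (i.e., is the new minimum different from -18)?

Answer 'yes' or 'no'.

Old min = -18
Change: A[5] 19 -> -19
Changed element was NOT the min; min changes only if -19 < -18.
New min = -19; changed? yes

Answer: yes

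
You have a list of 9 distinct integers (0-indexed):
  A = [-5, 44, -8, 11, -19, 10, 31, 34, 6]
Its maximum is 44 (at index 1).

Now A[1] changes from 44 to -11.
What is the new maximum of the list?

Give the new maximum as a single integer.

Answer: 34

Derivation:
Old max = 44 (at index 1)
Change: A[1] 44 -> -11
Changed element WAS the max -> may need rescan.
  Max of remaining elements: 34
  New max = max(-11, 34) = 34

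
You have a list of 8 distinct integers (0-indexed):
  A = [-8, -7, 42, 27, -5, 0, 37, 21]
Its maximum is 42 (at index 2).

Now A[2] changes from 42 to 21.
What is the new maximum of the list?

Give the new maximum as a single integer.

Old max = 42 (at index 2)
Change: A[2] 42 -> 21
Changed element WAS the max -> may need rescan.
  Max of remaining elements: 37
  New max = max(21, 37) = 37

Answer: 37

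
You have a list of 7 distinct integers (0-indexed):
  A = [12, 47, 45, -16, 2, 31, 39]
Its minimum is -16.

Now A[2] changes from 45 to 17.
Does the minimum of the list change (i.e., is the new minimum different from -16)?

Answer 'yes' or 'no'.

Answer: no

Derivation:
Old min = -16
Change: A[2] 45 -> 17
Changed element was NOT the min; min changes only if 17 < -16.
New min = -16; changed? no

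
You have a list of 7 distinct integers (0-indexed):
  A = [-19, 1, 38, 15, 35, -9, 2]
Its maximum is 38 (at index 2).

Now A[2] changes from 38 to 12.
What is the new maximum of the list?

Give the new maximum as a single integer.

Answer: 35

Derivation:
Old max = 38 (at index 2)
Change: A[2] 38 -> 12
Changed element WAS the max -> may need rescan.
  Max of remaining elements: 35
  New max = max(12, 35) = 35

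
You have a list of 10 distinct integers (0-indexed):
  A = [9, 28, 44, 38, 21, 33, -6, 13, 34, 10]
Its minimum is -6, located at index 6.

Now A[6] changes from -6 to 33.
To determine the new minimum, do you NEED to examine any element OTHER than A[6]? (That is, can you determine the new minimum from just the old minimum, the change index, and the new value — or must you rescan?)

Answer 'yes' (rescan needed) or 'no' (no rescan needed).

Old min = -6 at index 6
Change at index 6: -6 -> 33
Index 6 WAS the min and new value 33 > old min -6. Must rescan other elements to find the new min.
Needs rescan: yes

Answer: yes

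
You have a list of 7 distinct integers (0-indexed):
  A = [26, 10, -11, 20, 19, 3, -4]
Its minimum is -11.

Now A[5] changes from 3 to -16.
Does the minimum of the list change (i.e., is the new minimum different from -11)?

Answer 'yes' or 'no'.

Answer: yes

Derivation:
Old min = -11
Change: A[5] 3 -> -16
Changed element was NOT the min; min changes only if -16 < -11.
New min = -16; changed? yes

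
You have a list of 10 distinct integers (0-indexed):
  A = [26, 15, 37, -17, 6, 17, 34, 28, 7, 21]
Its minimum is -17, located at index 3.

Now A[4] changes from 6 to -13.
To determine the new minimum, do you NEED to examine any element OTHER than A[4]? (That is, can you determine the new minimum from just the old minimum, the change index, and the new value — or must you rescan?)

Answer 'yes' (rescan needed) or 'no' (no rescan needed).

Answer: no

Derivation:
Old min = -17 at index 3
Change at index 4: 6 -> -13
Index 4 was NOT the min. New min = min(-17, -13). No rescan of other elements needed.
Needs rescan: no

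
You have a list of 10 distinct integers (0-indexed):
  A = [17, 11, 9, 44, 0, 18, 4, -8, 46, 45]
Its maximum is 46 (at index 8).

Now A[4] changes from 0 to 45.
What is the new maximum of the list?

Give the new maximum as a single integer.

Answer: 46

Derivation:
Old max = 46 (at index 8)
Change: A[4] 0 -> 45
Changed element was NOT the old max.
  New max = max(old_max, new_val) = max(46, 45) = 46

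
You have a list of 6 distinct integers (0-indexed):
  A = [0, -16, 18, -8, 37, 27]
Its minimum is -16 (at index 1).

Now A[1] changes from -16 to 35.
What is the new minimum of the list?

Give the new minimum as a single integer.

Old min = -16 (at index 1)
Change: A[1] -16 -> 35
Changed element WAS the min. Need to check: is 35 still <= all others?
  Min of remaining elements: -8
  New min = min(35, -8) = -8

Answer: -8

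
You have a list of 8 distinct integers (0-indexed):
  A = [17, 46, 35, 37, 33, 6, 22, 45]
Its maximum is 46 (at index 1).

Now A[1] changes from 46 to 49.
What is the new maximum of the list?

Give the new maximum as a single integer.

Old max = 46 (at index 1)
Change: A[1] 46 -> 49
Changed element WAS the max -> may need rescan.
  Max of remaining elements: 45
  New max = max(49, 45) = 49

Answer: 49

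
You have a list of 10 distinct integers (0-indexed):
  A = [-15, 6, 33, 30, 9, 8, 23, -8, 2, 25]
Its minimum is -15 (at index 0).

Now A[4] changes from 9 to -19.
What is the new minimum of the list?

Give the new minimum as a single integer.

Old min = -15 (at index 0)
Change: A[4] 9 -> -19
Changed element was NOT the old min.
  New min = min(old_min, new_val) = min(-15, -19) = -19

Answer: -19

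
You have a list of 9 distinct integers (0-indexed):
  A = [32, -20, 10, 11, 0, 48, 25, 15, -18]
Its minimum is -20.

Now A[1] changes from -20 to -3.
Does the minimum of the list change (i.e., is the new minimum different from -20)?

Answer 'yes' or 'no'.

Answer: yes

Derivation:
Old min = -20
Change: A[1] -20 -> -3
Changed element was the min; new min must be rechecked.
New min = -18; changed? yes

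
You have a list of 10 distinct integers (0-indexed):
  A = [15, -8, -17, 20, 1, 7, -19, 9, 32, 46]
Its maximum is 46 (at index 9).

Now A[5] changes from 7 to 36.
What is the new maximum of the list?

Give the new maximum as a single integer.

Answer: 46

Derivation:
Old max = 46 (at index 9)
Change: A[5] 7 -> 36
Changed element was NOT the old max.
  New max = max(old_max, new_val) = max(46, 36) = 46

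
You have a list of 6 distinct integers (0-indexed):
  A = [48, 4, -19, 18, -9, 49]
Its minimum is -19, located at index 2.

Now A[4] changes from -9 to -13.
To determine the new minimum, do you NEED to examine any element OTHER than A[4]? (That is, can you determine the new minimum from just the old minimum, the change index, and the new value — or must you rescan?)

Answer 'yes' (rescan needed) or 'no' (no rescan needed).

Old min = -19 at index 2
Change at index 4: -9 -> -13
Index 4 was NOT the min. New min = min(-19, -13). No rescan of other elements needed.
Needs rescan: no

Answer: no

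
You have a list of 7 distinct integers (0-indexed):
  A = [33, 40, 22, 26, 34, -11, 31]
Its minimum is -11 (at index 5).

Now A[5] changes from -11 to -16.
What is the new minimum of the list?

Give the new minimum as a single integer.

Answer: -16

Derivation:
Old min = -11 (at index 5)
Change: A[5] -11 -> -16
Changed element WAS the min. Need to check: is -16 still <= all others?
  Min of remaining elements: 22
  New min = min(-16, 22) = -16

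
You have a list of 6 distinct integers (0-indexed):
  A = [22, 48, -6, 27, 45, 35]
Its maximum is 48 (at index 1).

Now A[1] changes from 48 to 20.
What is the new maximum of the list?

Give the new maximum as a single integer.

Old max = 48 (at index 1)
Change: A[1] 48 -> 20
Changed element WAS the max -> may need rescan.
  Max of remaining elements: 45
  New max = max(20, 45) = 45

Answer: 45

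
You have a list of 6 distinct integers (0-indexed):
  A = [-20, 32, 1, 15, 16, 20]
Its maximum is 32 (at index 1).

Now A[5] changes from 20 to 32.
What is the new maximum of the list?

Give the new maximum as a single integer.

Answer: 32

Derivation:
Old max = 32 (at index 1)
Change: A[5] 20 -> 32
Changed element was NOT the old max.
  New max = max(old_max, new_val) = max(32, 32) = 32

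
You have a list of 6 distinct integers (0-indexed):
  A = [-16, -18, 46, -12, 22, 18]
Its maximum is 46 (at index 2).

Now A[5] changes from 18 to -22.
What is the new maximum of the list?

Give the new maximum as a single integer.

Old max = 46 (at index 2)
Change: A[5] 18 -> -22
Changed element was NOT the old max.
  New max = max(old_max, new_val) = max(46, -22) = 46

Answer: 46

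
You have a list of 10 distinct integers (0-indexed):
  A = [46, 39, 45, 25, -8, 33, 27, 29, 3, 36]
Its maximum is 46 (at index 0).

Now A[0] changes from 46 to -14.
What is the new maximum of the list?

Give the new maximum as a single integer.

Old max = 46 (at index 0)
Change: A[0] 46 -> -14
Changed element WAS the max -> may need rescan.
  Max of remaining elements: 45
  New max = max(-14, 45) = 45

Answer: 45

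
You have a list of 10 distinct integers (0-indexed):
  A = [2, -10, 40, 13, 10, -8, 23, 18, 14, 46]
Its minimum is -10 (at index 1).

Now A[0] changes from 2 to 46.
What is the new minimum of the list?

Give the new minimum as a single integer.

Old min = -10 (at index 1)
Change: A[0] 2 -> 46
Changed element was NOT the old min.
  New min = min(old_min, new_val) = min(-10, 46) = -10

Answer: -10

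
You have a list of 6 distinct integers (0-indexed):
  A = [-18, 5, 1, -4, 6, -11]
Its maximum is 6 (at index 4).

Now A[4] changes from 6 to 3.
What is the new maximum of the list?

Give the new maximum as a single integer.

Old max = 6 (at index 4)
Change: A[4] 6 -> 3
Changed element WAS the max -> may need rescan.
  Max of remaining elements: 5
  New max = max(3, 5) = 5

Answer: 5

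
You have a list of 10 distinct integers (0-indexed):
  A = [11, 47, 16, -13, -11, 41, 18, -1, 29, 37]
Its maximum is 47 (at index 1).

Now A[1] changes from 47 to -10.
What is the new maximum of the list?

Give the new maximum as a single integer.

Answer: 41

Derivation:
Old max = 47 (at index 1)
Change: A[1] 47 -> -10
Changed element WAS the max -> may need rescan.
  Max of remaining elements: 41
  New max = max(-10, 41) = 41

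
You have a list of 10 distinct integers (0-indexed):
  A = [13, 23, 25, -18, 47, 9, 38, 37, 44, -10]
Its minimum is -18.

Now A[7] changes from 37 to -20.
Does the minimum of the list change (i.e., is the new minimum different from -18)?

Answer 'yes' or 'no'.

Answer: yes

Derivation:
Old min = -18
Change: A[7] 37 -> -20
Changed element was NOT the min; min changes only if -20 < -18.
New min = -20; changed? yes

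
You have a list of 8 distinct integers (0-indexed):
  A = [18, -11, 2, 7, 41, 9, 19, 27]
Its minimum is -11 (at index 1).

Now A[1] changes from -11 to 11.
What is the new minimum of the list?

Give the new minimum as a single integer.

Answer: 2

Derivation:
Old min = -11 (at index 1)
Change: A[1] -11 -> 11
Changed element WAS the min. Need to check: is 11 still <= all others?
  Min of remaining elements: 2
  New min = min(11, 2) = 2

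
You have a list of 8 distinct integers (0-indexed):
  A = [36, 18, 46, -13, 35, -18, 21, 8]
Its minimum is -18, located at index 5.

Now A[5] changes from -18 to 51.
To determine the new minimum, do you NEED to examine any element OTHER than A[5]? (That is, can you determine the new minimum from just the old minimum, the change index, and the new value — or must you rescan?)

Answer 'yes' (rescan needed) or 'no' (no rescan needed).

Old min = -18 at index 5
Change at index 5: -18 -> 51
Index 5 WAS the min and new value 51 > old min -18. Must rescan other elements to find the new min.
Needs rescan: yes

Answer: yes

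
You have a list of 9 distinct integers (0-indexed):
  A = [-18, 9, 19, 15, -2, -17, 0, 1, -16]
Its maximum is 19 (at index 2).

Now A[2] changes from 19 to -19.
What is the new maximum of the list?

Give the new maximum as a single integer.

Answer: 15

Derivation:
Old max = 19 (at index 2)
Change: A[2] 19 -> -19
Changed element WAS the max -> may need rescan.
  Max of remaining elements: 15
  New max = max(-19, 15) = 15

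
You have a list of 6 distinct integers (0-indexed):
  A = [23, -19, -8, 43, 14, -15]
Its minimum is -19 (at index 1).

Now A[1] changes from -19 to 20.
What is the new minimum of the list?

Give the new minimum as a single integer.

Answer: -15

Derivation:
Old min = -19 (at index 1)
Change: A[1] -19 -> 20
Changed element WAS the min. Need to check: is 20 still <= all others?
  Min of remaining elements: -15
  New min = min(20, -15) = -15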